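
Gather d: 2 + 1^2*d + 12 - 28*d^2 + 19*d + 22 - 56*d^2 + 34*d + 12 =-84*d^2 + 54*d + 48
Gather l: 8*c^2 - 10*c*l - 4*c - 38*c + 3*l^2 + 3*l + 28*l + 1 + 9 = 8*c^2 - 42*c + 3*l^2 + l*(31 - 10*c) + 10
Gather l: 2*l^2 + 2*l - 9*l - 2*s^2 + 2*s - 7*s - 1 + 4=2*l^2 - 7*l - 2*s^2 - 5*s + 3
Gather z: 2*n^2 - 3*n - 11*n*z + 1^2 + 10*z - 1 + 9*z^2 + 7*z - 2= 2*n^2 - 3*n + 9*z^2 + z*(17 - 11*n) - 2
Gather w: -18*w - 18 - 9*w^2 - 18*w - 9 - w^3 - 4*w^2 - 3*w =-w^3 - 13*w^2 - 39*w - 27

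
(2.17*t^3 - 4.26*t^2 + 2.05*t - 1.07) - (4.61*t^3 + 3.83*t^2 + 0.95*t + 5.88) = -2.44*t^3 - 8.09*t^2 + 1.1*t - 6.95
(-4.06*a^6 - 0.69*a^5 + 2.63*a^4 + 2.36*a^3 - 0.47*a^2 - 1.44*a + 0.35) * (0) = 0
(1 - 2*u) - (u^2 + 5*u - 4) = -u^2 - 7*u + 5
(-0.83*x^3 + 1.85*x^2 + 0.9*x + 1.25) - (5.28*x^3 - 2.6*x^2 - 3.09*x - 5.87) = -6.11*x^3 + 4.45*x^2 + 3.99*x + 7.12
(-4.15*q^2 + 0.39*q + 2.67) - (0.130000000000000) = -4.15*q^2 + 0.39*q + 2.54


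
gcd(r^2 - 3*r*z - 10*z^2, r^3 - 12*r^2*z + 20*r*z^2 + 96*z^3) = r + 2*z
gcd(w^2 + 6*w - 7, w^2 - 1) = w - 1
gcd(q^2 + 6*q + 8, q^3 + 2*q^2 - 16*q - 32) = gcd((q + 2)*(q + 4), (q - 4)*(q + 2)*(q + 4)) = q^2 + 6*q + 8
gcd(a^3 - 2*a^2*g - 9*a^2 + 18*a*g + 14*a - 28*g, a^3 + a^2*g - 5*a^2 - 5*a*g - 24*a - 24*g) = 1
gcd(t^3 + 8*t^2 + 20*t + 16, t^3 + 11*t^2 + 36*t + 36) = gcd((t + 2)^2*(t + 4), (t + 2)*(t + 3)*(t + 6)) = t + 2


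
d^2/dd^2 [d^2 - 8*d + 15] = 2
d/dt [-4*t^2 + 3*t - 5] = 3 - 8*t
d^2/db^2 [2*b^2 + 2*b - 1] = 4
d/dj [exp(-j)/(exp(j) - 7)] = (7 - 2*exp(j))*exp(-j)/(exp(2*j) - 14*exp(j) + 49)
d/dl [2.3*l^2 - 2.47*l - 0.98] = 4.6*l - 2.47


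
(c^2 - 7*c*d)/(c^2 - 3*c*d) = (c - 7*d)/(c - 3*d)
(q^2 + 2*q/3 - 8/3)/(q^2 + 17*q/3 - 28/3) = (q + 2)/(q + 7)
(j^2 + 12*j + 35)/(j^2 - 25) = (j + 7)/(j - 5)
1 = 1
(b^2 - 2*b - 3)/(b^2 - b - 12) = (-b^2 + 2*b + 3)/(-b^2 + b + 12)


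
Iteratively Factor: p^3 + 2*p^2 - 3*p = (p - 1)*(p^2 + 3*p) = p*(p - 1)*(p + 3)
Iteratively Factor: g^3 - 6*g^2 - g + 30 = (g + 2)*(g^2 - 8*g + 15) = (g - 5)*(g + 2)*(g - 3)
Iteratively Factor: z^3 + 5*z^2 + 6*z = (z)*(z^2 + 5*z + 6) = z*(z + 3)*(z + 2)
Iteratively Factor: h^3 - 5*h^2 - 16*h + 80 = (h - 5)*(h^2 - 16) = (h - 5)*(h + 4)*(h - 4)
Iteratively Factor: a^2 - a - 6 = (a - 3)*(a + 2)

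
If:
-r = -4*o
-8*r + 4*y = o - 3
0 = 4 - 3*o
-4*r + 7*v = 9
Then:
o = 4/3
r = 16/3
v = 13/3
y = 41/4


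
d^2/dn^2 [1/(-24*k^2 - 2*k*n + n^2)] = 2*(-24*k^2 - 2*k*n + n^2 - 4*(k - n)^2)/(24*k^2 + 2*k*n - n^2)^3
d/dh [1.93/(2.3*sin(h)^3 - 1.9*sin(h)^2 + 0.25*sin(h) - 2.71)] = (-13.317*sin(h)^2 + 7.334*sin(h) - 0.4825)*cos(h)/(2.3*sin(h)^3 - 1.9*sin(h)^2 + 0.25*sin(h) - 2.71)^2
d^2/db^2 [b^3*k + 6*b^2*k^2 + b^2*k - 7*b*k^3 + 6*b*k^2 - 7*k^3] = 2*k*(3*b + 6*k + 1)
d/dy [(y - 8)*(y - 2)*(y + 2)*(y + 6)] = 4*y^3 - 6*y^2 - 104*y + 8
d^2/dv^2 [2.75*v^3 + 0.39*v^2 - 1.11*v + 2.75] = 16.5*v + 0.78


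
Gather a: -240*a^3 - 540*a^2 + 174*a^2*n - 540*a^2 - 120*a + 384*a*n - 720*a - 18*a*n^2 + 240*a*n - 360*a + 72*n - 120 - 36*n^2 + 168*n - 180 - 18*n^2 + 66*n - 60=-240*a^3 + a^2*(174*n - 1080) + a*(-18*n^2 + 624*n - 1200) - 54*n^2 + 306*n - 360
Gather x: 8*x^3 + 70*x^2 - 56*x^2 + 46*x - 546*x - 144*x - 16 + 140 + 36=8*x^3 + 14*x^2 - 644*x + 160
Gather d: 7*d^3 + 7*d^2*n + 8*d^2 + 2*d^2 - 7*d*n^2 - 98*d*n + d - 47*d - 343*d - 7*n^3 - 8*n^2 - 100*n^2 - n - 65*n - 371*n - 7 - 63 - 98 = 7*d^3 + d^2*(7*n + 10) + d*(-7*n^2 - 98*n - 389) - 7*n^3 - 108*n^2 - 437*n - 168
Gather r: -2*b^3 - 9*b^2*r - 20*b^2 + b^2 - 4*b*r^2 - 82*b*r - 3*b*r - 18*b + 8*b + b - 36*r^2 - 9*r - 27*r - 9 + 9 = -2*b^3 - 19*b^2 - 9*b + r^2*(-4*b - 36) + r*(-9*b^2 - 85*b - 36)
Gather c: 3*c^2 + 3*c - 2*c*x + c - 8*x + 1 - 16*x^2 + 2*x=3*c^2 + c*(4 - 2*x) - 16*x^2 - 6*x + 1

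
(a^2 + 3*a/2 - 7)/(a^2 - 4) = (a + 7/2)/(a + 2)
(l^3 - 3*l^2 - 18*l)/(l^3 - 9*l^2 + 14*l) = (l^2 - 3*l - 18)/(l^2 - 9*l + 14)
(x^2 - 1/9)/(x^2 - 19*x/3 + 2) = (x + 1/3)/(x - 6)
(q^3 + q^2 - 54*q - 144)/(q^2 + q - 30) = (q^2 - 5*q - 24)/(q - 5)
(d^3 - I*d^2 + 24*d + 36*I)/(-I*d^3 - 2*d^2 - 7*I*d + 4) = (-d^3 + I*d^2 - 24*d - 36*I)/(I*d^3 + 2*d^2 + 7*I*d - 4)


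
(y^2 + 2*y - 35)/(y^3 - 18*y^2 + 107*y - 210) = (y + 7)/(y^2 - 13*y + 42)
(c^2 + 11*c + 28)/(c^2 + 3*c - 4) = (c + 7)/(c - 1)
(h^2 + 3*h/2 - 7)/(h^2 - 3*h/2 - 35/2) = (h - 2)/(h - 5)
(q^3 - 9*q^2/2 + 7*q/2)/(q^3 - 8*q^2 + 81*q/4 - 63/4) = 2*q*(q - 1)/(2*q^2 - 9*q + 9)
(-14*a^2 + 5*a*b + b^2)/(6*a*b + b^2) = (-14*a^2 + 5*a*b + b^2)/(b*(6*a + b))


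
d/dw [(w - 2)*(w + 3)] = 2*w + 1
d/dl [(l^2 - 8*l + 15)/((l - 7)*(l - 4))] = (-3*l^2 + 26*l - 59)/(l^4 - 22*l^3 + 177*l^2 - 616*l + 784)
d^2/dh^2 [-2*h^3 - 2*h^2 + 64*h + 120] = -12*h - 4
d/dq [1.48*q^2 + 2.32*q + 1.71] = 2.96*q + 2.32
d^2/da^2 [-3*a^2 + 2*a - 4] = -6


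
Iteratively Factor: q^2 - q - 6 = (q - 3)*(q + 2)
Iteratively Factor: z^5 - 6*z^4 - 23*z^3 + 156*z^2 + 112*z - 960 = (z - 4)*(z^4 - 2*z^3 - 31*z^2 + 32*z + 240) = (z - 4)^2*(z^3 + 2*z^2 - 23*z - 60) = (z - 5)*(z - 4)^2*(z^2 + 7*z + 12) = (z - 5)*(z - 4)^2*(z + 3)*(z + 4)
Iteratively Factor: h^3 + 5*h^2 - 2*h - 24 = (h + 4)*(h^2 + h - 6) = (h - 2)*(h + 4)*(h + 3)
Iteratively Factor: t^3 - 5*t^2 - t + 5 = (t - 5)*(t^2 - 1) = (t - 5)*(t + 1)*(t - 1)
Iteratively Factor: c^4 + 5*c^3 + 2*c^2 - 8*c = (c + 2)*(c^3 + 3*c^2 - 4*c) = (c - 1)*(c + 2)*(c^2 + 4*c) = (c - 1)*(c + 2)*(c + 4)*(c)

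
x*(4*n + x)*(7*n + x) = 28*n^2*x + 11*n*x^2 + x^3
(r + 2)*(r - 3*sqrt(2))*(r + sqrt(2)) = r^3 - 2*sqrt(2)*r^2 + 2*r^2 - 6*r - 4*sqrt(2)*r - 12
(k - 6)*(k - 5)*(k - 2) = k^3 - 13*k^2 + 52*k - 60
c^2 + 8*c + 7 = (c + 1)*(c + 7)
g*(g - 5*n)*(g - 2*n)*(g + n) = g^4 - 6*g^3*n + 3*g^2*n^2 + 10*g*n^3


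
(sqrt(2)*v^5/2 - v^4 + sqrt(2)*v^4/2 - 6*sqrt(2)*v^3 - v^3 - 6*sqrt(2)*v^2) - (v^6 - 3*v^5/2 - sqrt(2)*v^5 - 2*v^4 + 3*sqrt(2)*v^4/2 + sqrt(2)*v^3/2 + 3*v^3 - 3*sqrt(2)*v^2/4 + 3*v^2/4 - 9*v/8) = -v^6 + 3*v^5/2 + 3*sqrt(2)*v^5/2 - sqrt(2)*v^4 + v^4 - 13*sqrt(2)*v^3/2 - 4*v^3 - 21*sqrt(2)*v^2/4 - 3*v^2/4 + 9*v/8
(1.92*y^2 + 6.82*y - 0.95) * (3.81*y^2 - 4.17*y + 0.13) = 7.3152*y^4 + 17.9778*y^3 - 31.8093*y^2 + 4.8481*y - 0.1235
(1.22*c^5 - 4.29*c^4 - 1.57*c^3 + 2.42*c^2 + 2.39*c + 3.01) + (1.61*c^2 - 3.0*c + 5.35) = 1.22*c^5 - 4.29*c^4 - 1.57*c^3 + 4.03*c^2 - 0.61*c + 8.36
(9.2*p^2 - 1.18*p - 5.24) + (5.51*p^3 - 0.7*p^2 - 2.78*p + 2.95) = 5.51*p^3 + 8.5*p^2 - 3.96*p - 2.29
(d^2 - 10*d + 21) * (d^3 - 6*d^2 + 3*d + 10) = d^5 - 16*d^4 + 84*d^3 - 146*d^2 - 37*d + 210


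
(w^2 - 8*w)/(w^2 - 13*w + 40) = w/(w - 5)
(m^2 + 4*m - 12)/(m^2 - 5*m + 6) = (m + 6)/(m - 3)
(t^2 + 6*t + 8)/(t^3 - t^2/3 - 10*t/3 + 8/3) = 3*(t + 4)/(3*t^2 - 7*t + 4)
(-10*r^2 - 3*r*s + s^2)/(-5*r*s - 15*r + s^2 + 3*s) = (2*r + s)/(s + 3)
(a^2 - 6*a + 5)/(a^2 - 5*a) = (a - 1)/a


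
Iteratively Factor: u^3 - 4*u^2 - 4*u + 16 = (u - 2)*(u^2 - 2*u - 8) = (u - 4)*(u - 2)*(u + 2)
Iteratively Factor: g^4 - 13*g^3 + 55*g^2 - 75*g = (g - 5)*(g^3 - 8*g^2 + 15*g) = g*(g - 5)*(g^2 - 8*g + 15) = g*(g - 5)*(g - 3)*(g - 5)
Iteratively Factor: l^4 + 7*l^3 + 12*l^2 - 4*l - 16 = (l + 4)*(l^3 + 3*l^2 - 4) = (l - 1)*(l + 4)*(l^2 + 4*l + 4) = (l - 1)*(l + 2)*(l + 4)*(l + 2)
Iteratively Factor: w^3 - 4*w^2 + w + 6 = (w + 1)*(w^2 - 5*w + 6) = (w - 3)*(w + 1)*(w - 2)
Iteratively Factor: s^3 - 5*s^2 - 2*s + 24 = (s - 4)*(s^2 - s - 6) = (s - 4)*(s + 2)*(s - 3)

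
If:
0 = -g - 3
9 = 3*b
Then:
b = 3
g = -3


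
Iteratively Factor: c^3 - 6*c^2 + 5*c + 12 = (c - 4)*(c^2 - 2*c - 3) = (c - 4)*(c + 1)*(c - 3)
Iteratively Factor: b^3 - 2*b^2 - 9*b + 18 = (b - 3)*(b^2 + b - 6) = (b - 3)*(b - 2)*(b + 3)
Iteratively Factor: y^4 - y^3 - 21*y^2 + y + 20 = (y - 1)*(y^3 - 21*y - 20) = (y - 5)*(y - 1)*(y^2 + 5*y + 4) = (y - 5)*(y - 1)*(y + 4)*(y + 1)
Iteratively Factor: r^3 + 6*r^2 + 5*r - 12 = (r - 1)*(r^2 + 7*r + 12) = (r - 1)*(r + 3)*(r + 4)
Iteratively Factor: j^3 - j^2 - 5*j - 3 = (j + 1)*(j^2 - 2*j - 3) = (j + 1)^2*(j - 3)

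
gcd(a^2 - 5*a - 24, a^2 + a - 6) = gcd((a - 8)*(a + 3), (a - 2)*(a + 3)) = a + 3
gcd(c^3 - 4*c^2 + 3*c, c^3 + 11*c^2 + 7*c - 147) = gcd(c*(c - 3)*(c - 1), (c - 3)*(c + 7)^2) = c - 3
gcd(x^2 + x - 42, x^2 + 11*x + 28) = x + 7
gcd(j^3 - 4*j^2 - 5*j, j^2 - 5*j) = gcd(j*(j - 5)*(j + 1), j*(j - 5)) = j^2 - 5*j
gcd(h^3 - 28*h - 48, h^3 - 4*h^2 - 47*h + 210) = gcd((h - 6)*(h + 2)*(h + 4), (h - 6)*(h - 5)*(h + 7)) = h - 6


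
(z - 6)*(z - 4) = z^2 - 10*z + 24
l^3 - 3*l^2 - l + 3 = (l - 3)*(l - 1)*(l + 1)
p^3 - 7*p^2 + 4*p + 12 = (p - 6)*(p - 2)*(p + 1)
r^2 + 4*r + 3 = (r + 1)*(r + 3)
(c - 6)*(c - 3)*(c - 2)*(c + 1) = c^4 - 10*c^3 + 25*c^2 - 36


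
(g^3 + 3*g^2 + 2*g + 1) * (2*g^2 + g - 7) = 2*g^5 + 7*g^4 - 17*g^2 - 13*g - 7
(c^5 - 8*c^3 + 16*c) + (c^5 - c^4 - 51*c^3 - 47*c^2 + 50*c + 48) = 2*c^5 - c^4 - 59*c^3 - 47*c^2 + 66*c + 48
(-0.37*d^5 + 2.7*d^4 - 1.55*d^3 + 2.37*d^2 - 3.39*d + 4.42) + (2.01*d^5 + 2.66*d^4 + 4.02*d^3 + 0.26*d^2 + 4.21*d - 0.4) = 1.64*d^5 + 5.36*d^4 + 2.47*d^3 + 2.63*d^2 + 0.82*d + 4.02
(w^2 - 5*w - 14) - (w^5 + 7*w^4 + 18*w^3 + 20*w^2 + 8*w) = -w^5 - 7*w^4 - 18*w^3 - 19*w^2 - 13*w - 14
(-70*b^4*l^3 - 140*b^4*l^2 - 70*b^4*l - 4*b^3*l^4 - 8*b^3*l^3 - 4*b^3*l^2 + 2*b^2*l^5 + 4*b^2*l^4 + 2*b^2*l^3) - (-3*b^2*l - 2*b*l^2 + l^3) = -70*b^4*l^3 - 140*b^4*l^2 - 70*b^4*l - 4*b^3*l^4 - 8*b^3*l^3 - 4*b^3*l^2 + 2*b^2*l^5 + 4*b^2*l^4 + 2*b^2*l^3 + 3*b^2*l + 2*b*l^2 - l^3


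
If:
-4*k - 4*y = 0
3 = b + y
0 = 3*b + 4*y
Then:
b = 12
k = 9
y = -9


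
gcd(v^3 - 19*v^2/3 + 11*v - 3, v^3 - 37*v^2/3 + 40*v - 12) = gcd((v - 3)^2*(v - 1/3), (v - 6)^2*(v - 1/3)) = v - 1/3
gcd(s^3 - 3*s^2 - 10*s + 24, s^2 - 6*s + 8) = s^2 - 6*s + 8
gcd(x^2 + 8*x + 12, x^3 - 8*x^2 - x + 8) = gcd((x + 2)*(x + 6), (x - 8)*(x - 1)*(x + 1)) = 1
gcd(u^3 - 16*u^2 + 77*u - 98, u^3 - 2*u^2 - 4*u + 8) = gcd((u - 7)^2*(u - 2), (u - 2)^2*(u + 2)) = u - 2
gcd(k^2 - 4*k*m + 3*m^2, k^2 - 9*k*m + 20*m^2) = 1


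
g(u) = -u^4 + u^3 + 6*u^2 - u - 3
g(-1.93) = 0.22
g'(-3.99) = 252.97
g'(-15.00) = 13994.00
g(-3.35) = -95.85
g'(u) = -4*u^3 + 3*u^2 + 12*u - 1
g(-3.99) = -220.46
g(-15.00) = -52638.00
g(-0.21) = -2.54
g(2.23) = 10.97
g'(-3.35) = 142.85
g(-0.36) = -1.93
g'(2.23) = -3.68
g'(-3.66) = 191.38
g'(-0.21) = -3.35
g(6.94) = -1706.44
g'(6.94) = -1110.25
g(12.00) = -18159.00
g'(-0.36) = -4.74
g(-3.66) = -147.44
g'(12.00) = -6337.00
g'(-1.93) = 15.77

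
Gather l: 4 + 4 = 8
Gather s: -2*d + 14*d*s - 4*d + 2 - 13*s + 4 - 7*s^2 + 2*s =-6*d - 7*s^2 + s*(14*d - 11) + 6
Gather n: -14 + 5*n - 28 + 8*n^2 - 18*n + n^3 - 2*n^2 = n^3 + 6*n^2 - 13*n - 42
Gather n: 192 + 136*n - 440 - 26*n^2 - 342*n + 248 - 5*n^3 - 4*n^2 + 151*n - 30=-5*n^3 - 30*n^2 - 55*n - 30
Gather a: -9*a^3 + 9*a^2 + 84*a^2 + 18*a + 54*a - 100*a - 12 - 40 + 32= -9*a^3 + 93*a^2 - 28*a - 20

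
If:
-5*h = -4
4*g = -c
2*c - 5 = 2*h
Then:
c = 33/10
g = -33/40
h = 4/5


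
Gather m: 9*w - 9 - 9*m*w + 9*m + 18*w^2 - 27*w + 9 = m*(9 - 9*w) + 18*w^2 - 18*w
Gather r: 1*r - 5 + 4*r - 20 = 5*r - 25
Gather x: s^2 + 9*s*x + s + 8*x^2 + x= s^2 + s + 8*x^2 + x*(9*s + 1)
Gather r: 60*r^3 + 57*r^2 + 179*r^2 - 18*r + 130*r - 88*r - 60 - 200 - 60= 60*r^3 + 236*r^2 + 24*r - 320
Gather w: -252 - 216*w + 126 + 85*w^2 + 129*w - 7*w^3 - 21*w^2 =-7*w^3 + 64*w^2 - 87*w - 126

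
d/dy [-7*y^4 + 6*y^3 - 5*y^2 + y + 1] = -28*y^3 + 18*y^2 - 10*y + 1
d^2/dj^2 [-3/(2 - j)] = 6/(j - 2)^3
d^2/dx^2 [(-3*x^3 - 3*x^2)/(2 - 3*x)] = 6*(9*x^3 - 18*x^2 + 12*x + 4)/(27*x^3 - 54*x^2 + 36*x - 8)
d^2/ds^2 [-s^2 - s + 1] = -2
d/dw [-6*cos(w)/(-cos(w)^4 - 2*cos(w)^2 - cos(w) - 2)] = 6*(3*sin(w)^4 - 8*sin(w)^2 + 3)*sin(w)/((-sin(w)^2 + cos(w) + 2)^2*(sin(w)^2 + cos(w) - 3)^2)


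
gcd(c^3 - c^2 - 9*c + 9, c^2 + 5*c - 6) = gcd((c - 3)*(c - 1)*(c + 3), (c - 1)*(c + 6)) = c - 1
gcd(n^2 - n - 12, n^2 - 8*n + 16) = n - 4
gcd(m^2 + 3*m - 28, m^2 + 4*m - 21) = m + 7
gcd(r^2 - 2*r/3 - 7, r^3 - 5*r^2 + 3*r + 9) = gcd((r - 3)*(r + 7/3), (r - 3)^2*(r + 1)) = r - 3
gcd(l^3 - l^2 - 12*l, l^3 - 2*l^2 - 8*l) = l^2 - 4*l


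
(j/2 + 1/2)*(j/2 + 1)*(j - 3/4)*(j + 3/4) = j^4/4 + 3*j^3/4 + 23*j^2/64 - 27*j/64 - 9/32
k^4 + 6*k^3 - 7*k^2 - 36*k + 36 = (k - 2)*(k - 1)*(k + 3)*(k + 6)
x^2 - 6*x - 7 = (x - 7)*(x + 1)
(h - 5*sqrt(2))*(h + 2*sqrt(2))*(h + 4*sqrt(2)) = h^3 + sqrt(2)*h^2 - 44*h - 80*sqrt(2)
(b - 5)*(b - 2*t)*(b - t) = b^3 - 3*b^2*t - 5*b^2 + 2*b*t^2 + 15*b*t - 10*t^2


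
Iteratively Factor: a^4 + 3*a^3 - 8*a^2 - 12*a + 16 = (a + 2)*(a^3 + a^2 - 10*a + 8) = (a + 2)*(a + 4)*(a^2 - 3*a + 2) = (a - 2)*(a + 2)*(a + 4)*(a - 1)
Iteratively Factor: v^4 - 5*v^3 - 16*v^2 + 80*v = (v)*(v^3 - 5*v^2 - 16*v + 80) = v*(v - 5)*(v^2 - 16) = v*(v - 5)*(v + 4)*(v - 4)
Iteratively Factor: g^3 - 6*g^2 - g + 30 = (g - 3)*(g^2 - 3*g - 10) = (g - 3)*(g + 2)*(g - 5)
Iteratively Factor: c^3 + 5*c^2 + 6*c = (c)*(c^2 + 5*c + 6) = c*(c + 2)*(c + 3)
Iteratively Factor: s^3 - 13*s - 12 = (s + 1)*(s^2 - s - 12) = (s + 1)*(s + 3)*(s - 4)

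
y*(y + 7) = y^2 + 7*y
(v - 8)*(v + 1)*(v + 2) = v^3 - 5*v^2 - 22*v - 16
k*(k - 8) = k^2 - 8*k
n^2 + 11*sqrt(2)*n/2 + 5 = (n + sqrt(2)/2)*(n + 5*sqrt(2))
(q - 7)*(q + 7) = q^2 - 49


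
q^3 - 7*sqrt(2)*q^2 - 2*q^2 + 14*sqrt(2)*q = q*(q - 2)*(q - 7*sqrt(2))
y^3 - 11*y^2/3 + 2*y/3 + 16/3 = (y - 8/3)*(y - 2)*(y + 1)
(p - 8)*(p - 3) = p^2 - 11*p + 24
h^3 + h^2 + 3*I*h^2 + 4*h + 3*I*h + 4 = (h + 1)*(h - I)*(h + 4*I)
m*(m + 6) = m^2 + 6*m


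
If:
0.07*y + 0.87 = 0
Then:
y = -12.43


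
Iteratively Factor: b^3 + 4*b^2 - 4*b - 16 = (b - 2)*(b^2 + 6*b + 8) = (b - 2)*(b + 2)*(b + 4)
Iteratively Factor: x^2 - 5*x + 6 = (x - 3)*(x - 2)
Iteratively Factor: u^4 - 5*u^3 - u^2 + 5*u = (u - 1)*(u^3 - 4*u^2 - 5*u) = (u - 1)*(u + 1)*(u^2 - 5*u) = u*(u - 1)*(u + 1)*(u - 5)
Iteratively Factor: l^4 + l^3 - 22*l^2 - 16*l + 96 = (l + 3)*(l^3 - 2*l^2 - 16*l + 32) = (l - 4)*(l + 3)*(l^2 + 2*l - 8) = (l - 4)*(l - 2)*(l + 3)*(l + 4)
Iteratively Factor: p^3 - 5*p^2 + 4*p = (p - 1)*(p^2 - 4*p) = p*(p - 1)*(p - 4)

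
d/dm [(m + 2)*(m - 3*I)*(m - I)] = 3*m^2 + m*(4 - 8*I) - 3 - 8*I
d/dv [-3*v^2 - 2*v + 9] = -6*v - 2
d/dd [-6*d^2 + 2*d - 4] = 2 - 12*d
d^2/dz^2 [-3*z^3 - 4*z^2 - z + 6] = -18*z - 8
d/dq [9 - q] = -1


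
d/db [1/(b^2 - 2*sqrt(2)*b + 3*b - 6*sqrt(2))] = (-2*b - 3 + 2*sqrt(2))/(b^2 - 2*sqrt(2)*b + 3*b - 6*sqrt(2))^2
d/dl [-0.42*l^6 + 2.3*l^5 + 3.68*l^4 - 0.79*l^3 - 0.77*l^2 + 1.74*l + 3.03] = -2.52*l^5 + 11.5*l^4 + 14.72*l^3 - 2.37*l^2 - 1.54*l + 1.74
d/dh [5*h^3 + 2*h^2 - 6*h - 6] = 15*h^2 + 4*h - 6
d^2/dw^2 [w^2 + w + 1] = 2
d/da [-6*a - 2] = -6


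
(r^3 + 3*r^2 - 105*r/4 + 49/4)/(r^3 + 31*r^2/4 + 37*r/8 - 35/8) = 2*(2*r - 7)/(4*r + 5)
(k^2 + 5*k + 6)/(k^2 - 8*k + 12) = (k^2 + 5*k + 6)/(k^2 - 8*k + 12)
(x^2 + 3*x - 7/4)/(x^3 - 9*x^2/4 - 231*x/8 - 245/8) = 2*(2*x - 1)/(4*x^2 - 23*x - 35)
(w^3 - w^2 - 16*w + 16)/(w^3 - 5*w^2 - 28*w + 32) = (w - 4)/(w - 8)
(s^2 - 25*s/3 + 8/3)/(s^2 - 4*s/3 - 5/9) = 3*(-3*s^2 + 25*s - 8)/(-9*s^2 + 12*s + 5)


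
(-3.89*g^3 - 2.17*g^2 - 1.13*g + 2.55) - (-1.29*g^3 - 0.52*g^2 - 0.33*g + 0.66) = -2.6*g^3 - 1.65*g^2 - 0.8*g + 1.89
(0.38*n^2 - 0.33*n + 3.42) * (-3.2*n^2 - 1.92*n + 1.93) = -1.216*n^4 + 0.3264*n^3 - 9.577*n^2 - 7.2033*n + 6.6006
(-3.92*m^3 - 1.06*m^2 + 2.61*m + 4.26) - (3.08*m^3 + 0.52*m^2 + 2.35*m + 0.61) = -7.0*m^3 - 1.58*m^2 + 0.26*m + 3.65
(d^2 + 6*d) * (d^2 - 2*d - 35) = d^4 + 4*d^3 - 47*d^2 - 210*d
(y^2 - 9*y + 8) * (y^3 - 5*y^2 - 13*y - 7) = y^5 - 14*y^4 + 40*y^3 + 70*y^2 - 41*y - 56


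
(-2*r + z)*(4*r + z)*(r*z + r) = -8*r^3*z - 8*r^3 + 2*r^2*z^2 + 2*r^2*z + r*z^3 + r*z^2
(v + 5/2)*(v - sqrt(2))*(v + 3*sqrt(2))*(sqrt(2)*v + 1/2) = sqrt(2)*v^4 + 5*sqrt(2)*v^3/2 + 9*v^3/2 - 5*sqrt(2)*v^2 + 45*v^2/4 - 25*sqrt(2)*v/2 - 3*v - 15/2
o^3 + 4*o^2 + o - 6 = (o - 1)*(o + 2)*(o + 3)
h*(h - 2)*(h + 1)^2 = h^4 - 3*h^2 - 2*h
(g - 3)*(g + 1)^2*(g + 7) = g^4 + 6*g^3 - 12*g^2 - 38*g - 21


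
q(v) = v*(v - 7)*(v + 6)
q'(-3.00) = -9.00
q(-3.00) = 90.00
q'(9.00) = 183.00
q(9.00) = 270.00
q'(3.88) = -4.60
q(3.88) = -119.60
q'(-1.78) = -28.93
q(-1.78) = 65.95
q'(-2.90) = -10.97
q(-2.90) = 89.00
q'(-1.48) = -32.47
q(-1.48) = 56.73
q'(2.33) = -30.37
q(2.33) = -90.64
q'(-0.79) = -38.55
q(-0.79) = 32.06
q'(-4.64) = 31.87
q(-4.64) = 73.45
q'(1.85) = -35.43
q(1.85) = -74.79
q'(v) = v*(v - 7) + v*(v + 6) + (v - 7)*(v + 6) = 3*v^2 - 2*v - 42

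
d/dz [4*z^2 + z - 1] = 8*z + 1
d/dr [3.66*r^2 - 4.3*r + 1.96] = 7.32*r - 4.3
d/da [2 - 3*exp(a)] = -3*exp(a)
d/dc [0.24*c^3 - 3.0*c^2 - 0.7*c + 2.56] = 0.72*c^2 - 6.0*c - 0.7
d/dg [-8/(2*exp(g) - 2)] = sinh(g/2)^(-2)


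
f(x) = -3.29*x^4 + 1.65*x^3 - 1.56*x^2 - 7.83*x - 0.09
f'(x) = -13.16*x^3 + 4.95*x^2 - 3.12*x - 7.83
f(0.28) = -2.39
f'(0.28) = -8.60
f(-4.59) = -1616.89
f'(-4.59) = 1383.38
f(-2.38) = -118.10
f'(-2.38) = 205.05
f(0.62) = -5.64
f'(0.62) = -11.00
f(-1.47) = -12.55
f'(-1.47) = 49.26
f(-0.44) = 2.79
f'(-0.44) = -4.38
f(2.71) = -177.38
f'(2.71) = -241.85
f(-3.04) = -318.05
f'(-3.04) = 417.12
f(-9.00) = -22844.52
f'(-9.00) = 10014.84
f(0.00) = -0.09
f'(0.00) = -7.83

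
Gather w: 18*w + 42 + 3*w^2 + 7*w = 3*w^2 + 25*w + 42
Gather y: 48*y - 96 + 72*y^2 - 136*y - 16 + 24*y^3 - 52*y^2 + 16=24*y^3 + 20*y^2 - 88*y - 96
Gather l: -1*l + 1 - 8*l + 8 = 9 - 9*l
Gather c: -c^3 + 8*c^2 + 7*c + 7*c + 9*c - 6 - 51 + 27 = -c^3 + 8*c^2 + 23*c - 30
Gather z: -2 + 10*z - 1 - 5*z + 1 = 5*z - 2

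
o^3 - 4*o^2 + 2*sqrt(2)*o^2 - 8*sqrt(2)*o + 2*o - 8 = (o - 4)*(o + sqrt(2))^2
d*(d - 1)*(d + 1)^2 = d^4 + d^3 - d^2 - d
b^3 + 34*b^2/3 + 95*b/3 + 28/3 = (b + 1/3)*(b + 4)*(b + 7)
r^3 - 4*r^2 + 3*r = r*(r - 3)*(r - 1)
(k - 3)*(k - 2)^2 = k^3 - 7*k^2 + 16*k - 12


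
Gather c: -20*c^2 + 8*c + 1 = -20*c^2 + 8*c + 1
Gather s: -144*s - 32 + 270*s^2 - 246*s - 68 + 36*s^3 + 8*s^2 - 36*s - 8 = 36*s^3 + 278*s^2 - 426*s - 108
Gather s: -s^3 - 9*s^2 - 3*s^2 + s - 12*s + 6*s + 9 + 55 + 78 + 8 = -s^3 - 12*s^2 - 5*s + 150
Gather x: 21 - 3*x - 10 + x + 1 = 12 - 2*x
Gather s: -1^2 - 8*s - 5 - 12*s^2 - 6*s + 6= -12*s^2 - 14*s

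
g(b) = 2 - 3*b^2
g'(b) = -6*b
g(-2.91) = -23.40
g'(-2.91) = 17.46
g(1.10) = -1.63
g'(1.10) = -6.60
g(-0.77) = 0.22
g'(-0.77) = 4.62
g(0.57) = 1.03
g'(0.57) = -3.42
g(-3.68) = -38.63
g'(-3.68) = 22.08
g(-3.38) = -32.27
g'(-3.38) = 20.28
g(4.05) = -47.21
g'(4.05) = -24.30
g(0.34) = 1.65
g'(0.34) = -2.04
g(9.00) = -241.00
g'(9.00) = -54.00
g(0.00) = 2.00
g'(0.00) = 0.00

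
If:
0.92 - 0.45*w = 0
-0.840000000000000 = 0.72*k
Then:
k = -1.17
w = 2.04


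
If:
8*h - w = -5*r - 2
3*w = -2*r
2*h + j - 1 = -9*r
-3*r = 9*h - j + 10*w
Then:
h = 49/59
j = 771/59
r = -90/59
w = 60/59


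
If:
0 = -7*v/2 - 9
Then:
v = -18/7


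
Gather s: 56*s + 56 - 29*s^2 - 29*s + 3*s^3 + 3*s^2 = 3*s^3 - 26*s^2 + 27*s + 56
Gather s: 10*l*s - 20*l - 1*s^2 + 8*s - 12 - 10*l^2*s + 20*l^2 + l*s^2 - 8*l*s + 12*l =20*l^2 - 8*l + s^2*(l - 1) + s*(-10*l^2 + 2*l + 8) - 12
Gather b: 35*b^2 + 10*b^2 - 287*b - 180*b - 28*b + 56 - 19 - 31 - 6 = 45*b^2 - 495*b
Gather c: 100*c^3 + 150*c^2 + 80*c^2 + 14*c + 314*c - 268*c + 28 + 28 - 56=100*c^3 + 230*c^2 + 60*c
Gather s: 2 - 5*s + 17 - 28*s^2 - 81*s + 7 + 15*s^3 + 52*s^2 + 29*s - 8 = 15*s^3 + 24*s^2 - 57*s + 18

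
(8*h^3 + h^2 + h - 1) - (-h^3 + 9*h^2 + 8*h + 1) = 9*h^3 - 8*h^2 - 7*h - 2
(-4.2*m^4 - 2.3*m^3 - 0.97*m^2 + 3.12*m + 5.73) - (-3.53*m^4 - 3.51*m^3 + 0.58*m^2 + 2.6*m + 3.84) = -0.67*m^4 + 1.21*m^3 - 1.55*m^2 + 0.52*m + 1.89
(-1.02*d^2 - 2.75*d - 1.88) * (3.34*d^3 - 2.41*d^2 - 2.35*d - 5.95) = -3.4068*d^5 - 6.7268*d^4 + 2.7453*d^3 + 17.0623*d^2 + 20.7805*d + 11.186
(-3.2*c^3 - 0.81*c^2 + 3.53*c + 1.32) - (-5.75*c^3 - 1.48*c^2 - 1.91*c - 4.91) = 2.55*c^3 + 0.67*c^2 + 5.44*c + 6.23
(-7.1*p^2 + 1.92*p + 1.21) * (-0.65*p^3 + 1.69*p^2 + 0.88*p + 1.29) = 4.615*p^5 - 13.247*p^4 - 3.7897*p^3 - 5.4245*p^2 + 3.5416*p + 1.5609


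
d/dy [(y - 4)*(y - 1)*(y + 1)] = 3*y^2 - 8*y - 1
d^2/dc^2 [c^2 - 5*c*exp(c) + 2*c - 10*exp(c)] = -5*c*exp(c) - 20*exp(c) + 2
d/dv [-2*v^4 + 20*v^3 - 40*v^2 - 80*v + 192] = -8*v^3 + 60*v^2 - 80*v - 80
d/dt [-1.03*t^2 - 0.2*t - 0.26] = -2.06*t - 0.2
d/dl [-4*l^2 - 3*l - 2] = -8*l - 3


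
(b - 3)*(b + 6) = b^2 + 3*b - 18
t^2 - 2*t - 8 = (t - 4)*(t + 2)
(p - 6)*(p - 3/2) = p^2 - 15*p/2 + 9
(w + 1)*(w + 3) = w^2 + 4*w + 3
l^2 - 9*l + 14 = (l - 7)*(l - 2)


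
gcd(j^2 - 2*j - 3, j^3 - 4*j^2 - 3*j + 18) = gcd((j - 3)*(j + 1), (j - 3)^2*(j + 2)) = j - 3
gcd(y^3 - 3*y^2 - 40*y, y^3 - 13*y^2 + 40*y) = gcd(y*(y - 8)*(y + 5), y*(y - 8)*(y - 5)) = y^2 - 8*y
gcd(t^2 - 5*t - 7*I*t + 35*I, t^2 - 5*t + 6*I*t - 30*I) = t - 5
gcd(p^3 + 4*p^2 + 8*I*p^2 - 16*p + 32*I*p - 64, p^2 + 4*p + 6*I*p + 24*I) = p + 4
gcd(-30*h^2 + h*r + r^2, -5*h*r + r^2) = -5*h + r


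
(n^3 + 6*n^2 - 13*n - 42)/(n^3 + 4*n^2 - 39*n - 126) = (n^2 - n - 6)/(n^2 - 3*n - 18)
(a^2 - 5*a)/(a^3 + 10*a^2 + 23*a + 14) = a*(a - 5)/(a^3 + 10*a^2 + 23*a + 14)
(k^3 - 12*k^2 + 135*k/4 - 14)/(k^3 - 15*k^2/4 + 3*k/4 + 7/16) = 4*(k - 8)/(4*k + 1)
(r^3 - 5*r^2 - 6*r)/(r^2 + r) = r - 6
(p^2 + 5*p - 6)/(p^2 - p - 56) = (-p^2 - 5*p + 6)/(-p^2 + p + 56)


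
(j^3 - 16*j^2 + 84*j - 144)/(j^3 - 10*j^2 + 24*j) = (j - 6)/j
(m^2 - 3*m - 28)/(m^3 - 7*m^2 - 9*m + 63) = (m + 4)/(m^2 - 9)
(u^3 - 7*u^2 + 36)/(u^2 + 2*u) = u - 9 + 18/u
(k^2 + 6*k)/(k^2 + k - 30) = k/(k - 5)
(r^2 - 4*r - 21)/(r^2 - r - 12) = (r - 7)/(r - 4)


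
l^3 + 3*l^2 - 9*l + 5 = (l - 1)^2*(l + 5)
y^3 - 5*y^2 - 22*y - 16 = (y - 8)*(y + 1)*(y + 2)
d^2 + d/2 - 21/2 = (d - 3)*(d + 7/2)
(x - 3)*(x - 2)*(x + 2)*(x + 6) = x^4 + 3*x^3 - 22*x^2 - 12*x + 72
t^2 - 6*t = t*(t - 6)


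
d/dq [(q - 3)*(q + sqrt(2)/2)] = 2*q - 3 + sqrt(2)/2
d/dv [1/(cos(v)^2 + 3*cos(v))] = (2*cos(v) + 3)*sin(v)/((cos(v) + 3)^2*cos(v)^2)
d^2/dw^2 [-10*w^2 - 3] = -20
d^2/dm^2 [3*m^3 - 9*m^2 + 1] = 18*m - 18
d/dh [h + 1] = 1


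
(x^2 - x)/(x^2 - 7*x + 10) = x*(x - 1)/(x^2 - 7*x + 10)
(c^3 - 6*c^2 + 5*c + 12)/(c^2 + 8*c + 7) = (c^2 - 7*c + 12)/(c + 7)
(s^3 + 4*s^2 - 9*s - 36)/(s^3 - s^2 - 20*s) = (s^2 - 9)/(s*(s - 5))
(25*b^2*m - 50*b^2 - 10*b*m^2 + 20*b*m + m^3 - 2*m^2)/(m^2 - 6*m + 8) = (25*b^2 - 10*b*m + m^2)/(m - 4)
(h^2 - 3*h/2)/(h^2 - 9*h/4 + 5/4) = 2*h*(2*h - 3)/(4*h^2 - 9*h + 5)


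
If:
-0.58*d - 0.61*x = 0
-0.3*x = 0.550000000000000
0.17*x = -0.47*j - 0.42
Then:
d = 1.93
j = -0.23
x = -1.83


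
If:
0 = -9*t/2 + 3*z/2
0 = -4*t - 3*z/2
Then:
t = 0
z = 0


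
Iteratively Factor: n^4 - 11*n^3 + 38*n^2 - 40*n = (n - 5)*(n^3 - 6*n^2 + 8*n) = (n - 5)*(n - 4)*(n^2 - 2*n) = n*(n - 5)*(n - 4)*(n - 2)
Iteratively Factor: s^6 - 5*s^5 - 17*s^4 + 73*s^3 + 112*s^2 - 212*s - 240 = (s - 4)*(s^5 - s^4 - 21*s^3 - 11*s^2 + 68*s + 60) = (s - 4)*(s - 2)*(s^4 + s^3 - 19*s^2 - 49*s - 30) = (s - 4)*(s - 2)*(s + 3)*(s^3 - 2*s^2 - 13*s - 10) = (s - 4)*(s - 2)*(s + 2)*(s + 3)*(s^2 - 4*s - 5) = (s - 4)*(s - 2)*(s + 1)*(s + 2)*(s + 3)*(s - 5)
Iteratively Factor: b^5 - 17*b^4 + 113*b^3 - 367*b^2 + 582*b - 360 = (b - 3)*(b^4 - 14*b^3 + 71*b^2 - 154*b + 120) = (b - 5)*(b - 3)*(b^3 - 9*b^2 + 26*b - 24) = (b - 5)*(b - 4)*(b - 3)*(b^2 - 5*b + 6) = (b - 5)*(b - 4)*(b - 3)*(b - 2)*(b - 3)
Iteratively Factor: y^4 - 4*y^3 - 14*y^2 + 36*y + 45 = (y + 3)*(y^3 - 7*y^2 + 7*y + 15) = (y + 1)*(y + 3)*(y^2 - 8*y + 15) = (y - 5)*(y + 1)*(y + 3)*(y - 3)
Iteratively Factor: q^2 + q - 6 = (q - 2)*(q + 3)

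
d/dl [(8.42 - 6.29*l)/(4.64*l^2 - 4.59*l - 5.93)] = (29.1856*l^2 - 78.1376*l + 75.9475)/(21.5296*l^4 - 42.5952*l^3 - 33.9623*l^2 + 54.4374*l + 35.1649)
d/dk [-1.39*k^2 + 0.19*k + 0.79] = 0.19 - 2.78*k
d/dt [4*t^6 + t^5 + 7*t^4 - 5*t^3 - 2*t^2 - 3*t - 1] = 24*t^5 + 5*t^4 + 28*t^3 - 15*t^2 - 4*t - 3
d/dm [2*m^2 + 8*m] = 4*m + 8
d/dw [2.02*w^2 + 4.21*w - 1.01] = 4.04*w + 4.21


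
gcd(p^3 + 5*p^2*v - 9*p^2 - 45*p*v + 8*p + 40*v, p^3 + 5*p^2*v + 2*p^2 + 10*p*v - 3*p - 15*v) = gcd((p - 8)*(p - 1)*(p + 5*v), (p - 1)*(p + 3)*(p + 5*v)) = p^2 + 5*p*v - p - 5*v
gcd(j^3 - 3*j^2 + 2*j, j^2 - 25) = 1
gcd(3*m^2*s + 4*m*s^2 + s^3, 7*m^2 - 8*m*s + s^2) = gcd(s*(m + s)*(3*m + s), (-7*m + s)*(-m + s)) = 1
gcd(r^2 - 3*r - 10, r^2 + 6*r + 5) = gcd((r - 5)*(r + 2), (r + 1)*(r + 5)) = 1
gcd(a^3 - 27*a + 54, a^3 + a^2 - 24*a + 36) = a^2 + 3*a - 18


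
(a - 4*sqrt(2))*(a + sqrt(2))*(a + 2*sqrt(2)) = a^3 - sqrt(2)*a^2 - 20*a - 16*sqrt(2)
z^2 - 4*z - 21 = (z - 7)*(z + 3)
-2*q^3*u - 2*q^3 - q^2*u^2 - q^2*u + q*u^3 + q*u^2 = (-2*q + u)*(q + u)*(q*u + q)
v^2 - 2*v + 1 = (v - 1)^2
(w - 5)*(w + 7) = w^2 + 2*w - 35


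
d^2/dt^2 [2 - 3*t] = 0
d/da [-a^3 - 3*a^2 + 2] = 3*a*(-a - 2)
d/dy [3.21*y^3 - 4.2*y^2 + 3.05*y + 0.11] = 9.63*y^2 - 8.4*y + 3.05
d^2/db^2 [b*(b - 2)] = 2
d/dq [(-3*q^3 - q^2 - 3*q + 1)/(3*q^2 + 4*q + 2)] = (-9*q^4 - 24*q^3 - 13*q^2 - 10*q - 10)/(9*q^4 + 24*q^3 + 28*q^2 + 16*q + 4)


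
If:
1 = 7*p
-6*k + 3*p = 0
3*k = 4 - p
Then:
No Solution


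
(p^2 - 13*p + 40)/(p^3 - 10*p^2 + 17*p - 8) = (p - 5)/(p^2 - 2*p + 1)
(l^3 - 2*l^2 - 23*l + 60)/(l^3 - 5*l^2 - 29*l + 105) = (l - 4)/(l - 7)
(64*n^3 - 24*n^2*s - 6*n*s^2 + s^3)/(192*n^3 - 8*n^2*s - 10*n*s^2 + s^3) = (-2*n + s)/(-6*n + s)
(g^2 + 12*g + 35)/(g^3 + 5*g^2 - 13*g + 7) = (g + 5)/(g^2 - 2*g + 1)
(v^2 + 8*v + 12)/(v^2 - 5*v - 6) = (v^2 + 8*v + 12)/(v^2 - 5*v - 6)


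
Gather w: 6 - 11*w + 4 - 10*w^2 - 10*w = -10*w^2 - 21*w + 10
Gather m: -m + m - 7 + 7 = 0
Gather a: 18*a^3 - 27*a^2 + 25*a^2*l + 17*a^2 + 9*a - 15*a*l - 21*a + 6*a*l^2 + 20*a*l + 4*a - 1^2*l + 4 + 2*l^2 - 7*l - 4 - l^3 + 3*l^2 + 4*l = 18*a^3 + a^2*(25*l - 10) + a*(6*l^2 + 5*l - 8) - l^3 + 5*l^2 - 4*l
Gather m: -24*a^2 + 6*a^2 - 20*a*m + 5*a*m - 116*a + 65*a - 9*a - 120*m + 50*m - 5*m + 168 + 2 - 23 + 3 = -18*a^2 - 60*a + m*(-15*a - 75) + 150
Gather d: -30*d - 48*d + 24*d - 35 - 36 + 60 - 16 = -54*d - 27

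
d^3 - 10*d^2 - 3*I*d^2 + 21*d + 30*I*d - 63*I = (d - 7)*(d - 3)*(d - 3*I)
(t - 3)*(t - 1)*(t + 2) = t^3 - 2*t^2 - 5*t + 6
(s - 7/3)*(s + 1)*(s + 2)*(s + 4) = s^4 + 14*s^3/3 - 7*s^2/3 - 74*s/3 - 56/3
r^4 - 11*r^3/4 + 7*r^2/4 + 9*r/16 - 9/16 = (r - 3/2)*(r - 1)*(r - 3/4)*(r + 1/2)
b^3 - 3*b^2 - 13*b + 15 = (b - 5)*(b - 1)*(b + 3)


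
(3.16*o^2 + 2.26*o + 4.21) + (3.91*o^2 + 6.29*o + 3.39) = 7.07*o^2 + 8.55*o + 7.6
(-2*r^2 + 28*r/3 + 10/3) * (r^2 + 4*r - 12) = -2*r^4 + 4*r^3/3 + 194*r^2/3 - 296*r/3 - 40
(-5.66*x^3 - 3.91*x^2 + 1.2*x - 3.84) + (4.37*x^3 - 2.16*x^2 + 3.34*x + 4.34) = -1.29*x^3 - 6.07*x^2 + 4.54*x + 0.5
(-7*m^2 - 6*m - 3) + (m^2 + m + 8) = -6*m^2 - 5*m + 5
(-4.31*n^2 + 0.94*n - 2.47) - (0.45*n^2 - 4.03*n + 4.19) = -4.76*n^2 + 4.97*n - 6.66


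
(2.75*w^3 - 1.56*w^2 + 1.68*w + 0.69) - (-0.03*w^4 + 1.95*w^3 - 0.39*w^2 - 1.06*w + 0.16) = 0.03*w^4 + 0.8*w^3 - 1.17*w^2 + 2.74*w + 0.53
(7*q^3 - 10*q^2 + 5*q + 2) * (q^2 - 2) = 7*q^5 - 10*q^4 - 9*q^3 + 22*q^2 - 10*q - 4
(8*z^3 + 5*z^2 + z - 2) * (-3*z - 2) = -24*z^4 - 31*z^3 - 13*z^2 + 4*z + 4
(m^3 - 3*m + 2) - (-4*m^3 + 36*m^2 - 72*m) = 5*m^3 - 36*m^2 + 69*m + 2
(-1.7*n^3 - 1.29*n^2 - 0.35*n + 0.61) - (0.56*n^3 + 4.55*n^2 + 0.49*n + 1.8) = -2.26*n^3 - 5.84*n^2 - 0.84*n - 1.19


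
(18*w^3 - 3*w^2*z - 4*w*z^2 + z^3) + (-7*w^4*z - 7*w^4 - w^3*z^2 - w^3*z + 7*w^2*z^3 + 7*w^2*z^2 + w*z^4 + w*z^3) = -7*w^4*z - 7*w^4 - w^3*z^2 - w^3*z + 18*w^3 + 7*w^2*z^3 + 7*w^2*z^2 - 3*w^2*z + w*z^4 + w*z^3 - 4*w*z^2 + z^3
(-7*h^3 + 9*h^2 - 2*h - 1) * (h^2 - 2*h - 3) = -7*h^5 + 23*h^4 + h^3 - 24*h^2 + 8*h + 3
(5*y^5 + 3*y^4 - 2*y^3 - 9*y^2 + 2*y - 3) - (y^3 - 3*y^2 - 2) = 5*y^5 + 3*y^4 - 3*y^3 - 6*y^2 + 2*y - 1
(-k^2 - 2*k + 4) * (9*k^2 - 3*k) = -9*k^4 - 15*k^3 + 42*k^2 - 12*k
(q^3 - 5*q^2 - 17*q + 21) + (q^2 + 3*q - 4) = q^3 - 4*q^2 - 14*q + 17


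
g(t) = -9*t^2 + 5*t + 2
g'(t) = 5 - 18*t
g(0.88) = -0.57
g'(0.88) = -10.84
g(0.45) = 2.43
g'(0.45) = -3.10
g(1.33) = -7.27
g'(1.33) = -18.94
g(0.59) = 1.82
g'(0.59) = -5.62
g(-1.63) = -30.06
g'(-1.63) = 34.34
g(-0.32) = -0.52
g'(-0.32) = 10.76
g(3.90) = -115.39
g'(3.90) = -65.20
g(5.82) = -273.75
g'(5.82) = -99.76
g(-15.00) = -2098.00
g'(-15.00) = 275.00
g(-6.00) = -352.00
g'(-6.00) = 113.00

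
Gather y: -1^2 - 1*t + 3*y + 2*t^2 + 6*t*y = 2*t^2 - t + y*(6*t + 3) - 1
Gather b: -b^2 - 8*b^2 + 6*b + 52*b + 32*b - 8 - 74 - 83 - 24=-9*b^2 + 90*b - 189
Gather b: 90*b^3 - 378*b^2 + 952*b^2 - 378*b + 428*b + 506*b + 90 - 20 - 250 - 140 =90*b^3 + 574*b^2 + 556*b - 320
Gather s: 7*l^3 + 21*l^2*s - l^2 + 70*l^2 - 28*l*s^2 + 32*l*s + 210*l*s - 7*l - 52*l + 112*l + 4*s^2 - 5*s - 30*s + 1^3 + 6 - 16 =7*l^3 + 69*l^2 + 53*l + s^2*(4 - 28*l) + s*(21*l^2 + 242*l - 35) - 9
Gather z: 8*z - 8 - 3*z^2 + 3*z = -3*z^2 + 11*z - 8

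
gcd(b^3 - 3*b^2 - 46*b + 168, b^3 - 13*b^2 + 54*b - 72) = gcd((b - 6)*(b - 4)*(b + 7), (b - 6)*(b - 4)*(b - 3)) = b^2 - 10*b + 24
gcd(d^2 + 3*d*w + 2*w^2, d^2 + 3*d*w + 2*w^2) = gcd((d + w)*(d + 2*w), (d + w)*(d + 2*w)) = d^2 + 3*d*w + 2*w^2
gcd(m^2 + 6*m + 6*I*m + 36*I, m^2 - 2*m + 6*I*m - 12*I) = m + 6*I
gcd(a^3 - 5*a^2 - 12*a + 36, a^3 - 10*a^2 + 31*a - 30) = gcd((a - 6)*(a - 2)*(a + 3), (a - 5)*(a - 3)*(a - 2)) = a - 2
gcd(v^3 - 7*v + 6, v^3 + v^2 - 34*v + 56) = v - 2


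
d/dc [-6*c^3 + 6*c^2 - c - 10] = -18*c^2 + 12*c - 1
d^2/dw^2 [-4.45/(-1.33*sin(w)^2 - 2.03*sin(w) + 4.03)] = (-31.48642*sin(w)^4 - 36.043665*sin(w)^3 - 66.514595*sin(w)^2 + 35.682325*sin(w) + 84.37912)/(1.33*sin(w)^2 + 2.03*sin(w) - 4.03)^3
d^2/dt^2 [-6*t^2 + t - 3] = -12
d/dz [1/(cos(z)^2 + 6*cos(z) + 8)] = 2*(cos(z) + 3)*sin(z)/(cos(z)^2 + 6*cos(z) + 8)^2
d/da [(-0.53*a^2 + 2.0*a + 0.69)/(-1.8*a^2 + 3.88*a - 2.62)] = (1.5436*a^2 + 5.2612*a - 7.9172)/(3.24*a^4 - 13.968*a^3 + 24.4864*a^2 - 20.3312*a + 6.8644)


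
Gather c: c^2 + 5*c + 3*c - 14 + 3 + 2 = c^2 + 8*c - 9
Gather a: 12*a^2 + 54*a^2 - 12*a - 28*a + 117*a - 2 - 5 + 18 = 66*a^2 + 77*a + 11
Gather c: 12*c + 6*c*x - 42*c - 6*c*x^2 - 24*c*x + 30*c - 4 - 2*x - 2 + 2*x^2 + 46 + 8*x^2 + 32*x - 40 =c*(-6*x^2 - 18*x) + 10*x^2 + 30*x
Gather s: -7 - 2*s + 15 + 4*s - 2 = 2*s + 6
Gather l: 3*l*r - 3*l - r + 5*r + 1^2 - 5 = l*(3*r - 3) + 4*r - 4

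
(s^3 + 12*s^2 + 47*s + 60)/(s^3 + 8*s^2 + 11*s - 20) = (s + 3)/(s - 1)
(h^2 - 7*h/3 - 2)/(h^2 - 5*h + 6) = (h + 2/3)/(h - 2)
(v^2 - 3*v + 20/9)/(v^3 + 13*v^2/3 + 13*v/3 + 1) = (9*v^2 - 27*v + 20)/(3*(3*v^3 + 13*v^2 + 13*v + 3))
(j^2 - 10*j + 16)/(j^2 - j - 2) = (j - 8)/(j + 1)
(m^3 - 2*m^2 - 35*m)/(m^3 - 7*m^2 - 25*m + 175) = m/(m - 5)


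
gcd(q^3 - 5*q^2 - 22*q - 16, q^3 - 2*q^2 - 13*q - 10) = q^2 + 3*q + 2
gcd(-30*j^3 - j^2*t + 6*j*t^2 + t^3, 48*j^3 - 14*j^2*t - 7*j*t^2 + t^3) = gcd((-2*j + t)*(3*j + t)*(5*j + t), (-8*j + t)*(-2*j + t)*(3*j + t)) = -6*j^2 + j*t + t^2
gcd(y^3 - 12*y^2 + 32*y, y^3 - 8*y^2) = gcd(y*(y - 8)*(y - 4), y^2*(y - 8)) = y^2 - 8*y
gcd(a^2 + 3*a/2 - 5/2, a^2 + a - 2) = a - 1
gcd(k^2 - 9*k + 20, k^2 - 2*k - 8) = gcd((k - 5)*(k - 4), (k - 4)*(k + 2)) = k - 4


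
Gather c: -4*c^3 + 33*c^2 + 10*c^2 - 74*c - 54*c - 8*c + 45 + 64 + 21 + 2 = -4*c^3 + 43*c^2 - 136*c + 132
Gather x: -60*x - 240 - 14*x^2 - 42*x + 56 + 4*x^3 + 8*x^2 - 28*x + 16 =4*x^3 - 6*x^2 - 130*x - 168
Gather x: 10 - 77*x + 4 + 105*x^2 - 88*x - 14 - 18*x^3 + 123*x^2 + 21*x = -18*x^3 + 228*x^2 - 144*x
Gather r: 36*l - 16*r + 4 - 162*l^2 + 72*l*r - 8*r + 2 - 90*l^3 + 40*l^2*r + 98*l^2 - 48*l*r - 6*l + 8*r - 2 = -90*l^3 - 64*l^2 + 30*l + r*(40*l^2 + 24*l - 16) + 4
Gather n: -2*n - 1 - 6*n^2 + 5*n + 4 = -6*n^2 + 3*n + 3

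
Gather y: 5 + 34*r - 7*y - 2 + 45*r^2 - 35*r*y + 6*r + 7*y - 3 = 45*r^2 - 35*r*y + 40*r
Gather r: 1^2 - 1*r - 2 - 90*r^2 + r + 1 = -90*r^2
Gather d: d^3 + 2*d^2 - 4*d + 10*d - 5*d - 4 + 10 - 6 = d^3 + 2*d^2 + d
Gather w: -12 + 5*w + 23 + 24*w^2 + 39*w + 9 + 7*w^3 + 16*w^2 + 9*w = 7*w^3 + 40*w^2 + 53*w + 20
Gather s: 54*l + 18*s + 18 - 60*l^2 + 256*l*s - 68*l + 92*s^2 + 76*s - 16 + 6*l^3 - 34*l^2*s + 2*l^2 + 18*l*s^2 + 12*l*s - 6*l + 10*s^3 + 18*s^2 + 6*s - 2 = 6*l^3 - 58*l^2 - 20*l + 10*s^3 + s^2*(18*l + 110) + s*(-34*l^2 + 268*l + 100)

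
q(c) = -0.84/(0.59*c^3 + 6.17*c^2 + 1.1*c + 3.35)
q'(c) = -0.84*(-1.77*c^2 - 12.34*c - 1.1)/(0.59*c^3 + 6.17*c^2 + 1.1*c + 3.35)^2 = (1.4868*c^2 + 10.3656*c + 0.924)/(0.59*c^3 + 6.17*c^2 + 1.1*c + 3.35)^2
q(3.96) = -0.01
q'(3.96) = 0.00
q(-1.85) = -0.04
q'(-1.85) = -0.04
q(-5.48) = -0.01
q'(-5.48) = -0.00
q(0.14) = -0.23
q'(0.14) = 0.18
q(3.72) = -0.01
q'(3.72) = 0.00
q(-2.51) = -0.03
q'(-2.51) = -0.02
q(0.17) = -0.23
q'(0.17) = 0.20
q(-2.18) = -0.03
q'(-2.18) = -0.03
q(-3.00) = -0.02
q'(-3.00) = -0.01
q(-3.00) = -0.02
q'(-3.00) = -0.01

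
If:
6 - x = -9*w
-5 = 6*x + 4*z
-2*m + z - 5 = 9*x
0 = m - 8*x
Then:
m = -100/53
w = -661/954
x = -25/106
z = -95/106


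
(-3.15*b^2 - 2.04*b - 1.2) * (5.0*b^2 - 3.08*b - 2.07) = -15.75*b^4 - 0.497999999999999*b^3 + 6.8037*b^2 + 7.9188*b + 2.484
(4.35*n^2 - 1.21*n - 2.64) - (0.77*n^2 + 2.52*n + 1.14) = 3.58*n^2 - 3.73*n - 3.78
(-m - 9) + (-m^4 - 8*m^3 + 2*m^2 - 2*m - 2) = -m^4 - 8*m^3 + 2*m^2 - 3*m - 11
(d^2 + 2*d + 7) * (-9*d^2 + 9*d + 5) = -9*d^4 - 9*d^3 - 40*d^2 + 73*d + 35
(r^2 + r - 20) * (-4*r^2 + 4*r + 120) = -4*r^4 + 204*r^2 + 40*r - 2400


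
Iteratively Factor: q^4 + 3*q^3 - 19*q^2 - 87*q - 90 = (q - 5)*(q^3 + 8*q^2 + 21*q + 18) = (q - 5)*(q + 3)*(q^2 + 5*q + 6) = (q - 5)*(q + 3)^2*(q + 2)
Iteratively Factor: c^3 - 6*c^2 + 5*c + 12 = (c + 1)*(c^2 - 7*c + 12) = (c - 3)*(c + 1)*(c - 4)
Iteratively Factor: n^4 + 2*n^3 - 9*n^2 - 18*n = (n + 2)*(n^3 - 9*n) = (n - 3)*(n + 2)*(n^2 + 3*n) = n*(n - 3)*(n + 2)*(n + 3)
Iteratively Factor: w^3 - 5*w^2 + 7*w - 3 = (w - 1)*(w^2 - 4*w + 3) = (w - 3)*(w - 1)*(w - 1)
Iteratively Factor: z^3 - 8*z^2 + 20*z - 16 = (z - 2)*(z^2 - 6*z + 8) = (z - 4)*(z - 2)*(z - 2)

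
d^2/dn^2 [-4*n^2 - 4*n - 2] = -8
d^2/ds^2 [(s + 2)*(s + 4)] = 2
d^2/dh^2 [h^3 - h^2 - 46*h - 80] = 6*h - 2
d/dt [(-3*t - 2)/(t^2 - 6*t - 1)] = (3*t^2 + 4*t - 9)/(t^4 - 12*t^3 + 34*t^2 + 12*t + 1)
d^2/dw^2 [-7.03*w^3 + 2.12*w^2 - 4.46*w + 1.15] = 4.24 - 42.18*w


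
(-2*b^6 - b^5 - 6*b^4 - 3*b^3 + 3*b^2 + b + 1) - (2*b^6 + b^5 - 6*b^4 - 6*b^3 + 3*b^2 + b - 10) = -4*b^6 - 2*b^5 + 3*b^3 + 11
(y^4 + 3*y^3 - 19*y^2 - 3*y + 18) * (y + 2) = y^5 + 5*y^4 - 13*y^3 - 41*y^2 + 12*y + 36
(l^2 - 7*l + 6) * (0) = 0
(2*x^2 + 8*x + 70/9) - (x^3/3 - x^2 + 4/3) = -x^3/3 + 3*x^2 + 8*x + 58/9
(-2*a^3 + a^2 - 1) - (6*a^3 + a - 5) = -8*a^3 + a^2 - a + 4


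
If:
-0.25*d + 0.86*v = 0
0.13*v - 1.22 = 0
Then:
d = 32.28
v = 9.38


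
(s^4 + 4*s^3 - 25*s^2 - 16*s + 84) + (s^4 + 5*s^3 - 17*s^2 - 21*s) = 2*s^4 + 9*s^3 - 42*s^2 - 37*s + 84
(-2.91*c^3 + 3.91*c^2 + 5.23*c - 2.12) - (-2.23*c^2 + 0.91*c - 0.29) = -2.91*c^3 + 6.14*c^2 + 4.32*c - 1.83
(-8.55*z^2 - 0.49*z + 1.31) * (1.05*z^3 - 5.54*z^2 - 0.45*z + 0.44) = -8.9775*z^5 + 46.8525*z^4 + 7.9376*z^3 - 10.7989*z^2 - 0.8051*z + 0.5764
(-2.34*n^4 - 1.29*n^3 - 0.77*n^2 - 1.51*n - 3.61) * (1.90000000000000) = -4.446*n^4 - 2.451*n^3 - 1.463*n^2 - 2.869*n - 6.859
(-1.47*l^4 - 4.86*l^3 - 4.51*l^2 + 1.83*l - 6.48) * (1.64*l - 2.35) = -2.4108*l^5 - 4.5159*l^4 + 4.0246*l^3 + 13.5997*l^2 - 14.9277*l + 15.228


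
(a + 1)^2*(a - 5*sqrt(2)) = a^3 - 5*sqrt(2)*a^2 + 2*a^2 - 10*sqrt(2)*a + a - 5*sqrt(2)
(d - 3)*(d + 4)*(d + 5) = d^3 + 6*d^2 - 7*d - 60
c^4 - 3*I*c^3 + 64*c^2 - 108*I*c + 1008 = (c - 7*I)*(c - 6*I)*(c + 4*I)*(c + 6*I)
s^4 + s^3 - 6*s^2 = s^2*(s - 2)*(s + 3)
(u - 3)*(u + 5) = u^2 + 2*u - 15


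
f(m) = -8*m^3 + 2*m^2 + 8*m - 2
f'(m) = -24*m^2 + 4*m + 8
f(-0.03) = -2.24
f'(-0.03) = 7.86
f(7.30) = -2949.16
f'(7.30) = -1241.76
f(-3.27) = 272.95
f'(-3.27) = -261.71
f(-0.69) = -3.94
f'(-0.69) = -6.19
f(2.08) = -48.70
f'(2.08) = -87.51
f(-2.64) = 138.02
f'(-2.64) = -169.83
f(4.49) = -649.91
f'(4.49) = -457.88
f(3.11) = -198.42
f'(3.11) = -211.69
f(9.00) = -5600.00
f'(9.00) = -1900.00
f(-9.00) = 5920.00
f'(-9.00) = -1972.00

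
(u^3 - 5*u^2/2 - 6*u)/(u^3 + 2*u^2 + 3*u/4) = 2*(u - 4)/(2*u + 1)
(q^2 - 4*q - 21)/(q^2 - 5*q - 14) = (q + 3)/(q + 2)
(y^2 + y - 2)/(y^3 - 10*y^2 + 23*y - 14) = (y + 2)/(y^2 - 9*y + 14)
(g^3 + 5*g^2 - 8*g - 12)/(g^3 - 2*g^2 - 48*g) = (g^2 - g - 2)/(g*(g - 8))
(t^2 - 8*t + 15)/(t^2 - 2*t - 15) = (t - 3)/(t + 3)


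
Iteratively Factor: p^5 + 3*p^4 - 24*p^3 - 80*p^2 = (p + 4)*(p^4 - p^3 - 20*p^2) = p*(p + 4)*(p^3 - p^2 - 20*p) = p^2*(p + 4)*(p^2 - p - 20) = p^2*(p + 4)^2*(p - 5)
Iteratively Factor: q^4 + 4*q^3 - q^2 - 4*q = (q + 4)*(q^3 - q) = (q + 1)*(q + 4)*(q^2 - q) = q*(q + 1)*(q + 4)*(q - 1)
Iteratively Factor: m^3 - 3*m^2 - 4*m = (m)*(m^2 - 3*m - 4) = m*(m + 1)*(m - 4)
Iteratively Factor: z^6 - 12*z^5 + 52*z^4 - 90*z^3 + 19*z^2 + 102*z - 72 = (z + 1)*(z^5 - 13*z^4 + 65*z^3 - 155*z^2 + 174*z - 72) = (z - 1)*(z + 1)*(z^4 - 12*z^3 + 53*z^2 - 102*z + 72) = (z - 3)*(z - 1)*(z + 1)*(z^3 - 9*z^2 + 26*z - 24) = (z - 3)*(z - 2)*(z - 1)*(z + 1)*(z^2 - 7*z + 12) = (z - 4)*(z - 3)*(z - 2)*(z - 1)*(z + 1)*(z - 3)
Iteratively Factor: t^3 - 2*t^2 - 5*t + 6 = (t + 2)*(t^2 - 4*t + 3) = (t - 1)*(t + 2)*(t - 3)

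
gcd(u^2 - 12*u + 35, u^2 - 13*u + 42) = u - 7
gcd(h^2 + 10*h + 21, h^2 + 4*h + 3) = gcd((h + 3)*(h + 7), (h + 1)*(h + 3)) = h + 3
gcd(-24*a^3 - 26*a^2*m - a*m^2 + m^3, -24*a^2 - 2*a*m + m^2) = 24*a^2 + 2*a*m - m^2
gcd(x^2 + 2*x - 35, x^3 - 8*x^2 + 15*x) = x - 5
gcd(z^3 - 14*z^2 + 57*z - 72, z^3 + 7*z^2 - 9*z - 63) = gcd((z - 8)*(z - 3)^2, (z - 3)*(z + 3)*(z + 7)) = z - 3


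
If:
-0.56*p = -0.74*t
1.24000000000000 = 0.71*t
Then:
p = 2.31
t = 1.75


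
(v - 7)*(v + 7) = v^2 - 49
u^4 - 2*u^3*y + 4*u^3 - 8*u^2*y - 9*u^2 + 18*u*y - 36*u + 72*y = (u - 3)*(u + 3)*(u + 4)*(u - 2*y)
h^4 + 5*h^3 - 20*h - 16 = (h - 2)*(h + 1)*(h + 2)*(h + 4)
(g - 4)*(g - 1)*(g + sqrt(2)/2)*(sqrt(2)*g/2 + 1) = sqrt(2)*g^4/2 - 5*sqrt(2)*g^3/2 + 3*g^3/2 - 15*g^2/2 + 5*sqrt(2)*g^2/2 - 5*sqrt(2)*g/2 + 6*g + 2*sqrt(2)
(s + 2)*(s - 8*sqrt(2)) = s^2 - 8*sqrt(2)*s + 2*s - 16*sqrt(2)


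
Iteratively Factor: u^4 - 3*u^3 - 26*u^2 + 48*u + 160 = (u + 2)*(u^3 - 5*u^2 - 16*u + 80) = (u - 5)*(u + 2)*(u^2 - 16) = (u - 5)*(u - 4)*(u + 2)*(u + 4)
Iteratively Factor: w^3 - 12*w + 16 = (w - 2)*(w^2 + 2*w - 8) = (w - 2)^2*(w + 4)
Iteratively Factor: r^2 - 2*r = (r)*(r - 2)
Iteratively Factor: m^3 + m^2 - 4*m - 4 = (m + 2)*(m^2 - m - 2) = (m + 1)*(m + 2)*(m - 2)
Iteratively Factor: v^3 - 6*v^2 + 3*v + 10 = (v - 5)*(v^2 - v - 2) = (v - 5)*(v - 2)*(v + 1)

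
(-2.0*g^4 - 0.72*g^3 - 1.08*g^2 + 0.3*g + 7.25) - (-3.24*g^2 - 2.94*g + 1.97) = -2.0*g^4 - 0.72*g^3 + 2.16*g^2 + 3.24*g + 5.28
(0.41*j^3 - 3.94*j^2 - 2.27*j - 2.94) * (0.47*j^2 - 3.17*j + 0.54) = 0.1927*j^5 - 3.1515*j^4 + 11.6443*j^3 + 3.6865*j^2 + 8.094*j - 1.5876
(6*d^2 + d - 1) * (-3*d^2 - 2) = -18*d^4 - 3*d^3 - 9*d^2 - 2*d + 2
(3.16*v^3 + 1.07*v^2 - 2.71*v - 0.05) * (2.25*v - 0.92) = 7.11*v^4 - 0.4997*v^3 - 7.0819*v^2 + 2.3807*v + 0.046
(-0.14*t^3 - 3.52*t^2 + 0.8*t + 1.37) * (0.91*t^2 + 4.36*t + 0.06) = -0.1274*t^5 - 3.8136*t^4 - 14.6276*t^3 + 4.5235*t^2 + 6.0212*t + 0.0822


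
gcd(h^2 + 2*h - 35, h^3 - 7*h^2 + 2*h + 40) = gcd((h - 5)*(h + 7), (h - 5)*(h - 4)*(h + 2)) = h - 5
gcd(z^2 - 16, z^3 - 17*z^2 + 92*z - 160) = z - 4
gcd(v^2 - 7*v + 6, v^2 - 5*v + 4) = v - 1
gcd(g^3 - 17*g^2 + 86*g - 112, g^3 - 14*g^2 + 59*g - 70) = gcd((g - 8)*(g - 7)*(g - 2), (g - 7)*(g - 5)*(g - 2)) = g^2 - 9*g + 14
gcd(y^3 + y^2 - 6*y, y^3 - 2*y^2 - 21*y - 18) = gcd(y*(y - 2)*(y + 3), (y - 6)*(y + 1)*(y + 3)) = y + 3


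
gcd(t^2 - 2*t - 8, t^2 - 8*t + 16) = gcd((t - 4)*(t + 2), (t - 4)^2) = t - 4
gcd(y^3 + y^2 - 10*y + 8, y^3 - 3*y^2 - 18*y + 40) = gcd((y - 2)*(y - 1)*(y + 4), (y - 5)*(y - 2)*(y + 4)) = y^2 + 2*y - 8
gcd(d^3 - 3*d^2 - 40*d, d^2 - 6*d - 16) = d - 8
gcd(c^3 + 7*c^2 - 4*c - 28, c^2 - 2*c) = c - 2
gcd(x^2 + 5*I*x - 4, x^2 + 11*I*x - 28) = x + 4*I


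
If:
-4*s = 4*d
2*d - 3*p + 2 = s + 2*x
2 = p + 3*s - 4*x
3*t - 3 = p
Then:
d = -7*x/3 - 2/3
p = -3*x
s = 7*x/3 + 2/3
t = 1 - x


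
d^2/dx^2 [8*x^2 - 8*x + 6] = 16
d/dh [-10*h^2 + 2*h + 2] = 2 - 20*h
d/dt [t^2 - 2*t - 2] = 2*t - 2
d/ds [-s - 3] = -1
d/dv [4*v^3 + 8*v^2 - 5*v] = 12*v^2 + 16*v - 5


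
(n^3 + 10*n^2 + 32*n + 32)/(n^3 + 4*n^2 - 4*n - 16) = (n + 4)/(n - 2)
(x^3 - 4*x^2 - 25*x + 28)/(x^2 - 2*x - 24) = (x^2 - 8*x + 7)/(x - 6)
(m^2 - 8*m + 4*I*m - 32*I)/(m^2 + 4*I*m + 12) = (m^2 + 4*m*(-2 + I) - 32*I)/(m^2 + 4*I*m + 12)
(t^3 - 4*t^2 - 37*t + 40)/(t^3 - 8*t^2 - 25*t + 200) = (t - 1)/(t - 5)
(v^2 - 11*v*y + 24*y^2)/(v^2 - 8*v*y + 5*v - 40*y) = (v - 3*y)/(v + 5)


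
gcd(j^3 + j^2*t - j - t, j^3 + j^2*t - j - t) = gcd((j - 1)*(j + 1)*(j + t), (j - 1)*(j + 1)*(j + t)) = j^3 + j^2*t - j - t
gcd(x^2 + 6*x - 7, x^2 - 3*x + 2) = x - 1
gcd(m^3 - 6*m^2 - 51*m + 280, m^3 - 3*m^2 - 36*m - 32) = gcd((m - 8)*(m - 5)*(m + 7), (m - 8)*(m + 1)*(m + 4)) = m - 8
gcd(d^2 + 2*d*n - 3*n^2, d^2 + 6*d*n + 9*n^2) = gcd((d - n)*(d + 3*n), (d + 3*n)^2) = d + 3*n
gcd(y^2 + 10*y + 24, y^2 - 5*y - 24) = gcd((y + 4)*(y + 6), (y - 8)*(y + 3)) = 1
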